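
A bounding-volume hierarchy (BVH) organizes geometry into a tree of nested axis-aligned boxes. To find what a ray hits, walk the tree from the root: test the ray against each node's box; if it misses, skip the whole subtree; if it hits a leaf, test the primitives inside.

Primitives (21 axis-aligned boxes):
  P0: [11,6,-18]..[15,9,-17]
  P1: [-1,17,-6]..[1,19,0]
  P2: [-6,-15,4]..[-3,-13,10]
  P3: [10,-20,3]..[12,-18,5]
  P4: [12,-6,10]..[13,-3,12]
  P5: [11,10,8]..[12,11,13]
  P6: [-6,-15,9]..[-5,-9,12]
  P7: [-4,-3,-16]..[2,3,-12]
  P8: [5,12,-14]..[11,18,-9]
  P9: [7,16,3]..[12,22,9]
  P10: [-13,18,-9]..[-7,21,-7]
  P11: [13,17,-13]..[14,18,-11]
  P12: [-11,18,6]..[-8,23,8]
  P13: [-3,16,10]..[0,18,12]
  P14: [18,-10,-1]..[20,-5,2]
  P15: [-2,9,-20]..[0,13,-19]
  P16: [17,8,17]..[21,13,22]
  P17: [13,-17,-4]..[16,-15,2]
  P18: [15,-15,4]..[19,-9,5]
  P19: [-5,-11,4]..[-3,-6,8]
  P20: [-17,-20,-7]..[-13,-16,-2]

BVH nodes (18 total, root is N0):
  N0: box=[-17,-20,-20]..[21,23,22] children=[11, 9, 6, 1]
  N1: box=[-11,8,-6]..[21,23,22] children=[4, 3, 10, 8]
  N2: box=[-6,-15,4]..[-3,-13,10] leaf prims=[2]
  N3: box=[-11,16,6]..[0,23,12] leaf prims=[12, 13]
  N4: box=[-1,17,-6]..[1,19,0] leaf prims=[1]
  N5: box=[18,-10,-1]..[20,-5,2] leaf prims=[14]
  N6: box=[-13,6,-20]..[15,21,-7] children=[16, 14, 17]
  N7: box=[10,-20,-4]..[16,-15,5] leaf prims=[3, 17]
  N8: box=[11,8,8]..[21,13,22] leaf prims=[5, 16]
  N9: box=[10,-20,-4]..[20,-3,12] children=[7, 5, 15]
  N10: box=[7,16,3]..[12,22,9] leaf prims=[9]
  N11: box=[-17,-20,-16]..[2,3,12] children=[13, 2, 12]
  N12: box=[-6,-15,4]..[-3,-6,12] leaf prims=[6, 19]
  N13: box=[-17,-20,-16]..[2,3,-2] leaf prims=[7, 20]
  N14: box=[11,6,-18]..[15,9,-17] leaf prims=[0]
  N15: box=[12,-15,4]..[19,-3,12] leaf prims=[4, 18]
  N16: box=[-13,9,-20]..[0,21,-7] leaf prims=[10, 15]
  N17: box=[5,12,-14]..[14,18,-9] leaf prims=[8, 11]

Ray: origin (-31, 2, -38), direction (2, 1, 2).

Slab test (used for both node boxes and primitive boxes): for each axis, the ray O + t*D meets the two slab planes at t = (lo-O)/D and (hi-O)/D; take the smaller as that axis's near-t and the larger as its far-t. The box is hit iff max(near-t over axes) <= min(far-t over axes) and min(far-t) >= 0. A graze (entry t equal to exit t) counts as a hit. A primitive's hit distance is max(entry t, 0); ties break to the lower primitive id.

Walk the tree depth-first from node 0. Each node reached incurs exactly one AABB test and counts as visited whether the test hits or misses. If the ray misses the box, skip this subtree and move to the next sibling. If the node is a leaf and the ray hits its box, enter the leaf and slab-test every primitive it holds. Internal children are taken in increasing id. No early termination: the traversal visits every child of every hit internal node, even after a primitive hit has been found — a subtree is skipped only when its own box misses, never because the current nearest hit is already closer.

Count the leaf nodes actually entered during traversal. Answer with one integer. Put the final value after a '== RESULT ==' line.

Walk:
N0 x:[7,26] y:[-22,21] z:[9,30] -> hit [9,21], descend [1, 6, 9, 11]
  N1 x:[10,26] y:[6,21] z:[16,30] -> hit [16,21], descend [3, 4, 8, 10]
    N3 x:[10,31/2] y:[14,21] z:[22,25] -> miss, prune
    N4 x:[15,16] y:[15,17] z:[16,19] -> hit [16,16] leaf, test {P1@t=16}
    N8 x:[21,26] y:[6,11] z:[23,30] -> miss, prune
    N10 x:[19,43/2] y:[14,20] z:[41/2,47/2] -> miss, prune
  N6 x:[9,23] y:[4,19] z:[9,31/2] -> hit [9,31/2], descend [14, 16, 17]
    N14 x:[21,23] y:[4,7] z:[10,21/2] -> miss, prune
    N16 x:[9,31/2] y:[7,19] z:[9,31/2] -> hit [9,31/2] leaf, test {P10(miss), P15(miss)}
    N17 x:[18,45/2] y:[10,16] z:[12,29/2] -> miss, prune
  N9 x:[41/2,51/2] y:[-22,-5] z:[17,25] -> miss, prune
  N11 x:[7,33/2] y:[-22,1] z:[11,25] -> miss, prune

Visited [0, 1, 3, 4, 8, 10, 6, 14, 16, 17, 9, 11]. Tests: 12 box, 2 leaf. Nearest: P1.

== RESULT ==
2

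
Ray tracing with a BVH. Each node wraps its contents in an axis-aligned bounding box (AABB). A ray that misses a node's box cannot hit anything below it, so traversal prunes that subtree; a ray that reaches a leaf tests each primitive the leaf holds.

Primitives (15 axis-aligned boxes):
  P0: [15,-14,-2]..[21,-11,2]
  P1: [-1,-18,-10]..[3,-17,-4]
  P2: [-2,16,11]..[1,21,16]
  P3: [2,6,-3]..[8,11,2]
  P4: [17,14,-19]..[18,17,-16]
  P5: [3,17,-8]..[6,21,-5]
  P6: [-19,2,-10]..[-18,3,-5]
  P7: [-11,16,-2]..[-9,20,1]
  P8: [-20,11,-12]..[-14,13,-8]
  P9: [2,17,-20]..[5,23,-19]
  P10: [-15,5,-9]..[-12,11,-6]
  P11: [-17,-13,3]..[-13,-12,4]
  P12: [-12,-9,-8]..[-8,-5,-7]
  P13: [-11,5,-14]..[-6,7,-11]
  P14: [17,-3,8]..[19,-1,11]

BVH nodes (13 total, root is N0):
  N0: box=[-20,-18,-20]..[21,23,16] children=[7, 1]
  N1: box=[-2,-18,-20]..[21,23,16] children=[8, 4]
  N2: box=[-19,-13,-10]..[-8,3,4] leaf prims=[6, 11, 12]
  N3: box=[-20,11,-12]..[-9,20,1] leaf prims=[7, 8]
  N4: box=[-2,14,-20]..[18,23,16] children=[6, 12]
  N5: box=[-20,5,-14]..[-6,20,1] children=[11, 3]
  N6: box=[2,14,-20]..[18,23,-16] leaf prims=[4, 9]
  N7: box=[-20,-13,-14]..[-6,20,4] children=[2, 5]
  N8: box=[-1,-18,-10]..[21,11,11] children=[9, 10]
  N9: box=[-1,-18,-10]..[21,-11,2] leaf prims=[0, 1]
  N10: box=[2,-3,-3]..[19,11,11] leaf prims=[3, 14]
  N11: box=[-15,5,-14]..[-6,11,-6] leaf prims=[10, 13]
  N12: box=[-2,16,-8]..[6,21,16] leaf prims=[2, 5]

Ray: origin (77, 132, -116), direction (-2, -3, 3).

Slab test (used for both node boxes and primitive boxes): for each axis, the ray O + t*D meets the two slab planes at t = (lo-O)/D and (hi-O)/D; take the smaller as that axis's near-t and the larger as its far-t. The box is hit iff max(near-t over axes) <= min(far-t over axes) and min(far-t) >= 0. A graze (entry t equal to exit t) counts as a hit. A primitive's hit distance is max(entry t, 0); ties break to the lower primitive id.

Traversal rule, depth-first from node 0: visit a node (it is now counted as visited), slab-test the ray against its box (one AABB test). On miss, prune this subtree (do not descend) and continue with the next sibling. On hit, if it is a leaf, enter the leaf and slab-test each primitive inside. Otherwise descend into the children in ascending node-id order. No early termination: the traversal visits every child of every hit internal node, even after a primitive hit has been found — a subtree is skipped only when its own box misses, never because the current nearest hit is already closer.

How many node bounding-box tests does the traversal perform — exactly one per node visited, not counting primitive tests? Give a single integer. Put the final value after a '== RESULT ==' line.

Walk:
N0 x:[28,97/2] y:[109/3,50] z:[32,44] -> hit [109/3,44], descend [1, 7]
  N1 x:[28,79/2] y:[109/3,50] z:[32,44] -> hit [109/3,79/2], descend [4, 8]
    N4 x:[59/2,79/2] y:[109/3,118/3] z:[32,44] -> hit [109/3,118/3], descend [6, 12]
      N6 x:[59/2,75/2] y:[109/3,118/3] z:[32,100/3] -> miss, prune
      N12 x:[71/2,79/2] y:[37,116/3] z:[36,44] -> hit [37,116/3] leaf, test {P2(miss), P5@t=37}
    N8 x:[28,39] y:[121/3,50] z:[106/3,127/3] -> miss, prune
  N7 x:[83/2,97/2] y:[112/3,145/3] z:[34,40] -> miss, prune

order=[0, 1, 4, 6, 12, 8, 7]  |boxes|=7  |leaves|=1  hit=P5

== RESULT ==
7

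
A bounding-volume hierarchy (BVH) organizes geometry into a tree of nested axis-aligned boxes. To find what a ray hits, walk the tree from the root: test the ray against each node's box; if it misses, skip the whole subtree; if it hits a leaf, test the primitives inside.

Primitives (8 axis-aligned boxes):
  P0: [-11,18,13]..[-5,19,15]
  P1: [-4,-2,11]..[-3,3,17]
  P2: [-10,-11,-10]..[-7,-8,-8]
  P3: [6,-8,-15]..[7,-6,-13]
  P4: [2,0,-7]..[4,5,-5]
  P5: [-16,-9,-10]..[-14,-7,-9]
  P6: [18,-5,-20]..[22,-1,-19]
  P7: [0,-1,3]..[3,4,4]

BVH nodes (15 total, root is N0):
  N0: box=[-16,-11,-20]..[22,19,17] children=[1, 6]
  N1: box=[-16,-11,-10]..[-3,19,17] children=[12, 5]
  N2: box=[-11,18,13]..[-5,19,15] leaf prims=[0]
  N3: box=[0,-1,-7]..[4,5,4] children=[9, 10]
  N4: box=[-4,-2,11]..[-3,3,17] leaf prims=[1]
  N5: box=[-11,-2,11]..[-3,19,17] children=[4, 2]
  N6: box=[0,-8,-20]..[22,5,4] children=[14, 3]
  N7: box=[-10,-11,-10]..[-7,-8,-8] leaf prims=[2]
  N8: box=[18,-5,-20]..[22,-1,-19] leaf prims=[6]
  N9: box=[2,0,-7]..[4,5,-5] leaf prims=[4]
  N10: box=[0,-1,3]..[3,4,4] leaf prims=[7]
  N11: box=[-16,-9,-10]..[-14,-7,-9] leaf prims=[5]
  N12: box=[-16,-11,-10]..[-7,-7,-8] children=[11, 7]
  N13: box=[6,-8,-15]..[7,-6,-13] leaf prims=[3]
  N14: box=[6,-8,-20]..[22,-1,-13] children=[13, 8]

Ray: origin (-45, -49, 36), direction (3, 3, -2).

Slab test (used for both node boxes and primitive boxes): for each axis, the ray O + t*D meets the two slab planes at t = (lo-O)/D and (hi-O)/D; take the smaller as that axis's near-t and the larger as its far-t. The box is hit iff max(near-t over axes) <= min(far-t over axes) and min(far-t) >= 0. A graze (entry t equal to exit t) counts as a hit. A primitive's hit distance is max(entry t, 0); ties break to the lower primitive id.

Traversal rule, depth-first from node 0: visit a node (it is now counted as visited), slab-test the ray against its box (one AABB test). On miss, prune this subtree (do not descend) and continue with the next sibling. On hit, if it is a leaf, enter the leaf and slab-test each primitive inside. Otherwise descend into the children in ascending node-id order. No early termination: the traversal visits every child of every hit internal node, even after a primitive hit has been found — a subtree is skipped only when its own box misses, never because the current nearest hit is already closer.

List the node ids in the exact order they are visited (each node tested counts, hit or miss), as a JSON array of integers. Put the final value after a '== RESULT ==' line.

Traverse from the root:
N0 x:[29/3,67/3] y:[38/3,68/3] z:[19/2,28] -> hit [38/3,67/3], descend [1, 6]
  N1 x:[29/3,14] y:[38/3,68/3] z:[19/2,23] -> hit [38/3,14], descend [5, 12]
    N5 x:[34/3,14] y:[47/3,68/3] z:[19/2,25/2] -> miss, prune
    N12 x:[29/3,38/3] y:[38/3,14] z:[22,23] -> miss, prune
  N6 x:[15,67/3] y:[41/3,18] z:[16,28] -> hit [16,18], descend [3, 14]
    N3 x:[15,49/3] y:[16,18] z:[16,43/2] -> hit [16,49/3], descend [9, 10]
      N9 x:[47/3,49/3] y:[49/3,18] z:[41/2,43/2] -> miss, prune
      N10 x:[15,16] y:[16,53/3] z:[16,33/2] -> hit [16,16] leaf, test {P7@t=16}
    N14 x:[17,67/3] y:[41/3,16] z:[49/2,28] -> miss, prune

order=[0, 1, 5, 12, 6, 3, 9, 10, 14]  |boxes|=9  |leaves|=1  hit=P7

== RESULT ==
[0, 1, 5, 12, 6, 3, 9, 10, 14]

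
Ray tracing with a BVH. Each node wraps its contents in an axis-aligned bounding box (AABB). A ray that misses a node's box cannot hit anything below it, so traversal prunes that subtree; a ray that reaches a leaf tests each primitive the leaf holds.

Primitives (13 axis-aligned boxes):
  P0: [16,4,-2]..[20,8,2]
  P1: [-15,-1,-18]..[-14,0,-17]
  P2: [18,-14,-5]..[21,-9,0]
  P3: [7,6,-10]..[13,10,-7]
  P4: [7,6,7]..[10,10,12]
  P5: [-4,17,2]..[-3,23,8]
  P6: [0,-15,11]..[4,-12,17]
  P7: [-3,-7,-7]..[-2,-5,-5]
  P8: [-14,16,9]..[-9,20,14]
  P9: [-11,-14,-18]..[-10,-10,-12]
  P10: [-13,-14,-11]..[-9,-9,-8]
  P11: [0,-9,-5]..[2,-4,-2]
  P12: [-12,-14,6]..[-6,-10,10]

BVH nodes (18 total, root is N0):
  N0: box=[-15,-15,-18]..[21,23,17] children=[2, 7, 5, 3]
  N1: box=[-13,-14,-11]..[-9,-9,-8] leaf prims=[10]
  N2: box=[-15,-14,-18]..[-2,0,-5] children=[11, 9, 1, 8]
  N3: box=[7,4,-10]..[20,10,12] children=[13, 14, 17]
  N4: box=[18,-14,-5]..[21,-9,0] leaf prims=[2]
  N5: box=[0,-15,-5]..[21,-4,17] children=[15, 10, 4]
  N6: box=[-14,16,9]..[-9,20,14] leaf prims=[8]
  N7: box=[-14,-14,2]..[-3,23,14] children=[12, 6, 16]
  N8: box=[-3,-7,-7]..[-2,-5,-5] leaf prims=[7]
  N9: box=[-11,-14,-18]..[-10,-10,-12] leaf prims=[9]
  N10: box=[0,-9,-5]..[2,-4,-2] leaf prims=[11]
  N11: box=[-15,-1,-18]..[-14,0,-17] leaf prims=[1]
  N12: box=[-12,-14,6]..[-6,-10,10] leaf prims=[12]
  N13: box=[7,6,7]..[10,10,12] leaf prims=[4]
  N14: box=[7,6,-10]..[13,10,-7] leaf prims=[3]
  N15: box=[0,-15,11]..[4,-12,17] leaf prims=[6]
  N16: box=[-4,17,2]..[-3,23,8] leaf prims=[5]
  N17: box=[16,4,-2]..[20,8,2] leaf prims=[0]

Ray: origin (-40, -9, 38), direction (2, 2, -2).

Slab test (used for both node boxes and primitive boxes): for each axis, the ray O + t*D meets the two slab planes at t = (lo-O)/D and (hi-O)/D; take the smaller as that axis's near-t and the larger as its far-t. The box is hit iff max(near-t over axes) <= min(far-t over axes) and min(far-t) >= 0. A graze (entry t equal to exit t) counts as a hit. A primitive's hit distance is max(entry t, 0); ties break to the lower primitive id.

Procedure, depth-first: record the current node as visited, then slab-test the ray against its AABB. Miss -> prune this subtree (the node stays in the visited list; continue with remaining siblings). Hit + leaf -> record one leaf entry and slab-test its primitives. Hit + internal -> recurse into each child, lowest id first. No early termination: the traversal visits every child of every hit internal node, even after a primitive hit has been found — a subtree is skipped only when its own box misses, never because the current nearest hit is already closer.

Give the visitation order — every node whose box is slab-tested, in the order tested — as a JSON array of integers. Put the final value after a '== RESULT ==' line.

Traverse from the root:
N0 x:[25/2,61/2] y:[-3,16] z:[21/2,28] -> hit [25/2,16], descend [2, 3, 5, 7]
  N2 x:[25/2,19] y:[-5/2,9/2] z:[43/2,28] -> miss, prune
  N3 x:[47/2,30] y:[13/2,19/2] z:[13,24] -> miss, prune
  N5 x:[20,61/2] y:[-3,5/2] z:[21/2,43/2] -> miss, prune
  N7 x:[13,37/2] y:[-5/2,16] z:[12,18] -> hit [13,16], descend [6, 12, 16]
    N6 x:[13,31/2] y:[25/2,29/2] z:[12,29/2] -> hit [13,29/2] leaf, test {P8@t=13}
    N12 x:[14,17] y:[-5/2,-1/2] z:[14,16] -> miss, prune
    N16 x:[18,37/2] y:[13,16] z:[15,18] -> miss, prune

order=[0, 2, 3, 5, 7, 6, 12, 16]  |boxes|=8  |leaves|=1  hit=P8

== RESULT ==
[0, 2, 3, 5, 7, 6, 12, 16]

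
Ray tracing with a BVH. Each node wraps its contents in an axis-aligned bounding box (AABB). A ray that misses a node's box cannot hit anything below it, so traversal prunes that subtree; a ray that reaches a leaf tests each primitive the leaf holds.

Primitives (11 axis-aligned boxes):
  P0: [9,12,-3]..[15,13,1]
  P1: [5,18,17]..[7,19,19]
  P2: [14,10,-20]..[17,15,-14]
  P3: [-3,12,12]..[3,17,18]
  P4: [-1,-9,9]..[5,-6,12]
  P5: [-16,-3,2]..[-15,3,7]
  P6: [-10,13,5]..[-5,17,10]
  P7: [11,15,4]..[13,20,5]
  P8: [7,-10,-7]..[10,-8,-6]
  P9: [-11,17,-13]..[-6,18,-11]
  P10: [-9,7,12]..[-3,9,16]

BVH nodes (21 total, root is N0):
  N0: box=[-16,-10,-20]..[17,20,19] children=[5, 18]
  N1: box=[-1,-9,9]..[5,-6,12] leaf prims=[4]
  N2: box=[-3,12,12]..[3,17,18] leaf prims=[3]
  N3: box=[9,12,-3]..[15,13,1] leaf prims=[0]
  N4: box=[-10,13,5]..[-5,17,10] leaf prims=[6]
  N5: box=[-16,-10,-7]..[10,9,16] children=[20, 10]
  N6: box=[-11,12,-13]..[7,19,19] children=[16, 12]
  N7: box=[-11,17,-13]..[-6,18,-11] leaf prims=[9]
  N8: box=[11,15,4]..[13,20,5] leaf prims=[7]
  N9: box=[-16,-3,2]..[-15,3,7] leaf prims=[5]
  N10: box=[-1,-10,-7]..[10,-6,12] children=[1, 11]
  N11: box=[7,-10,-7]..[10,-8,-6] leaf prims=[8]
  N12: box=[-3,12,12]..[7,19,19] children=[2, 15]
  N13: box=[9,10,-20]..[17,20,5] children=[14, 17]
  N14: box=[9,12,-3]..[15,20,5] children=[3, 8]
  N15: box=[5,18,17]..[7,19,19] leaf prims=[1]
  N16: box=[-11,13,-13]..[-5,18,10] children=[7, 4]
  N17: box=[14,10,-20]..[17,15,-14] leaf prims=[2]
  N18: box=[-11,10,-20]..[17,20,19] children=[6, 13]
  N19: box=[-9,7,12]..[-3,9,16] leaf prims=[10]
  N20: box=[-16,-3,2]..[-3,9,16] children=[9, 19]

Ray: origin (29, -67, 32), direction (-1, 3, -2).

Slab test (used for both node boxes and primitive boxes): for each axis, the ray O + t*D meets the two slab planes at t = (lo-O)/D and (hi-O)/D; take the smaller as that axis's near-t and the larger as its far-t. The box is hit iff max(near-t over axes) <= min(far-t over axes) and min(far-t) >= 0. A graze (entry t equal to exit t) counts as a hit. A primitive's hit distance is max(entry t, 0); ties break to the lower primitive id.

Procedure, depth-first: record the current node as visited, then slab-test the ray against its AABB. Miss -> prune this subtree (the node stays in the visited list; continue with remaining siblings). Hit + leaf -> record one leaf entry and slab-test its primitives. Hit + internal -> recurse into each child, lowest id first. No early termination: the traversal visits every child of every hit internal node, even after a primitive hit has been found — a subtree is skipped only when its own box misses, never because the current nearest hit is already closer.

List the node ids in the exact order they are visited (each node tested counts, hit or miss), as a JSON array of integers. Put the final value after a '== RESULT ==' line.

Walk:
N0 x:[12,45] y:[19,29] z:[13/2,26] -> hit [19,26], descend [5, 18]
  N5 x:[19,45] y:[19,76/3] z:[8,39/2] -> hit [19,39/2], descend [10, 20]
    N10 x:[19,30] y:[19,61/3] z:[10,39/2] -> hit [19,39/2], descend [1, 11]
      N1 x:[24,30] y:[58/3,61/3] z:[10,23/2] -> miss, prune
      N11 x:[19,22] y:[19,59/3] z:[19,39/2] -> hit [19,39/2] leaf, test {P8@t=19}
    N20 x:[32,45] y:[64/3,76/3] z:[8,15] -> miss, prune
  N18 x:[12,40] y:[77/3,29] z:[13/2,26] -> hit [77/3,26], descend [6, 13]
    N6 x:[22,40] y:[79/3,86/3] z:[13/2,45/2] -> miss, prune
    N13 x:[12,20] y:[77/3,29] z:[27/2,26] -> miss, prune

Visited [0, 5, 10, 1, 11, 20, 18, 6, 13]. Tests: 9 box, 1 leaf. Nearest: P8.

== RESULT ==
[0, 5, 10, 1, 11, 20, 18, 6, 13]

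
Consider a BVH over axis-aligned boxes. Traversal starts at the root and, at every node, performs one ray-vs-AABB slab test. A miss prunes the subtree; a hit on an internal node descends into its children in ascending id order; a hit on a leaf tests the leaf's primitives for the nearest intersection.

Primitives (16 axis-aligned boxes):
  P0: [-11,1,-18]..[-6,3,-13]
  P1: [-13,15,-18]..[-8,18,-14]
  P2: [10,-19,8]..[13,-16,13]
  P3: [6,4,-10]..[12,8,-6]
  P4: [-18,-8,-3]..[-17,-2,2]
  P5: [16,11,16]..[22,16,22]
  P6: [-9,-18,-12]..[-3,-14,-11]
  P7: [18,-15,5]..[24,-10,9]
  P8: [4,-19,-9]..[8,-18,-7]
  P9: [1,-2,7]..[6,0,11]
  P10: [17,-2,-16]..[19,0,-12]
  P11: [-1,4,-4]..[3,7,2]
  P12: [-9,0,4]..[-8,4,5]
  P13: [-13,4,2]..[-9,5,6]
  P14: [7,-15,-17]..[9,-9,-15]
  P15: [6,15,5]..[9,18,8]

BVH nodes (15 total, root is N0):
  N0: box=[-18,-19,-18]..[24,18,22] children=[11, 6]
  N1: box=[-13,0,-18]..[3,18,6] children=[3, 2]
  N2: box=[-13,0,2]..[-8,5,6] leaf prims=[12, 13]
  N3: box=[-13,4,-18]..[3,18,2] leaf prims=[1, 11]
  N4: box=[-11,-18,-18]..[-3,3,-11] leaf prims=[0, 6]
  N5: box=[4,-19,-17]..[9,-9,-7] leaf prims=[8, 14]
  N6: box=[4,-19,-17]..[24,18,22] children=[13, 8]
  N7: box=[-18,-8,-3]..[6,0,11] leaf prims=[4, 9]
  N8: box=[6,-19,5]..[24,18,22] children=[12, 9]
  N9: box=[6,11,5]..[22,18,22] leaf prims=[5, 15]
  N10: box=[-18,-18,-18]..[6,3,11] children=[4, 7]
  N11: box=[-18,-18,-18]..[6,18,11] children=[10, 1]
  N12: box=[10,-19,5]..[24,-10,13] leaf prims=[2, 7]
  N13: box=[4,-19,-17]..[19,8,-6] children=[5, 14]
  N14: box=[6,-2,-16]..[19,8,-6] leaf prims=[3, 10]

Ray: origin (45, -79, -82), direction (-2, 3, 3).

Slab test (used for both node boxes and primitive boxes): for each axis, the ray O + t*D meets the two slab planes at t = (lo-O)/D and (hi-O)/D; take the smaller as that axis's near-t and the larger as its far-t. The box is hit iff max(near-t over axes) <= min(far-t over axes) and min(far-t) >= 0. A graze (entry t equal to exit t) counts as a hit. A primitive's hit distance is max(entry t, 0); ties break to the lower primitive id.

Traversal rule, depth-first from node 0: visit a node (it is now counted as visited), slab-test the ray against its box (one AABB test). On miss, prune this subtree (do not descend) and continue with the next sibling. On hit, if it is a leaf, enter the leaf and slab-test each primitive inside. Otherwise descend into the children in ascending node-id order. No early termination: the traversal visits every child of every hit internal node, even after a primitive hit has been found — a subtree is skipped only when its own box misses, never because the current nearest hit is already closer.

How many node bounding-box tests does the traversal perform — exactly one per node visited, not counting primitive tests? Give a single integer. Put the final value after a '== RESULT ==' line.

Walk:
N0 x:[21/2,63/2] y:[20,97/3] z:[64/3,104/3] -> hit [64/3,63/2], descend [6, 11]
  N6 x:[21/2,41/2] y:[20,97/3] z:[65/3,104/3] -> miss, prune
  N11 x:[39/2,63/2] y:[61/3,97/3] z:[64/3,31] -> hit [64/3,31], descend [1, 10]
    N1 x:[21,29] y:[79/3,97/3] z:[64/3,88/3] -> hit [79/3,29], descend [2, 3]
      N2 x:[53/2,29] y:[79/3,28] z:[28,88/3] -> hit [28,28] leaf, test {P12(miss), P13@t=28}
      N3 x:[21,29] y:[83/3,97/3] z:[64/3,28] -> hit [83/3,28] leaf, test {P1(miss), P11(miss)}
    N10 x:[39/2,63/2] y:[61/3,82/3] z:[64/3,31] -> hit [64/3,82/3], descend [4, 7]
      N4 x:[24,28] y:[61/3,82/3] z:[64/3,71/3] -> miss, prune
      N7 x:[39/2,63/2] y:[71/3,79/3] z:[79/3,31] -> hit [79/3,79/3] leaf, test {P4(miss), P9(miss)}

9 AABB tests over nodes [0, 6, 11, 1, 2, 3, 10, 4, 7]; 3 leaves entered; closest P13.

== RESULT ==
9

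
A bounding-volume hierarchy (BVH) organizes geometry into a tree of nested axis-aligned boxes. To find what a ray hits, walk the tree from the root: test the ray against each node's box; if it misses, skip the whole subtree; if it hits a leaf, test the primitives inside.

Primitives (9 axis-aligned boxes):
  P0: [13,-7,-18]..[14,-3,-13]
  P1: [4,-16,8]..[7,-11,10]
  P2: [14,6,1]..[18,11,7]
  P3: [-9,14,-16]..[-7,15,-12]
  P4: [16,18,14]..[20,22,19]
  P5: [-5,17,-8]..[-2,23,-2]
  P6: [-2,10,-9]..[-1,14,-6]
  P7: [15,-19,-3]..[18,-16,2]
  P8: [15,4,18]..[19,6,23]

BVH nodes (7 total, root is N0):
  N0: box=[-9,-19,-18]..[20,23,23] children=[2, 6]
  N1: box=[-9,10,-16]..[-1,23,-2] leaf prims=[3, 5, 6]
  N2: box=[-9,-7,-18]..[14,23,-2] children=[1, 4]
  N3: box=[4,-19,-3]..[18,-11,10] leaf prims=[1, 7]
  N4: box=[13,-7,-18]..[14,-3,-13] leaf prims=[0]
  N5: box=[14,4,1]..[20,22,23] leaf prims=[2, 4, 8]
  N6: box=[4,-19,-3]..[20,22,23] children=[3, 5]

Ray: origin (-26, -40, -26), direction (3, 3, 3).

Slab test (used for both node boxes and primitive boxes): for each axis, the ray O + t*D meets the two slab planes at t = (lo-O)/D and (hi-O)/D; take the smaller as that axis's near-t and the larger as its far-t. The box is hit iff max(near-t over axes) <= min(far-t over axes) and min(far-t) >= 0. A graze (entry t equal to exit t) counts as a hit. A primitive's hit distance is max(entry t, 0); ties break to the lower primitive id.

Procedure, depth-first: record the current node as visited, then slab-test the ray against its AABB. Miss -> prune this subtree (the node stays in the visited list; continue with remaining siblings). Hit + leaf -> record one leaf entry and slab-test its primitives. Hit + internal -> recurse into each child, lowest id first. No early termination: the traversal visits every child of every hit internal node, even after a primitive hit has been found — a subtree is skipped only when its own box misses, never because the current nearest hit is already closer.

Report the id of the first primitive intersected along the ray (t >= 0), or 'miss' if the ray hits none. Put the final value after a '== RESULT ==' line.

Trace the traversal:
N0 x:[17/3,46/3] y:[7,21] z:[8/3,49/3] -> hit [7,46/3], descend [2, 6]
  N2 x:[17/3,40/3] y:[11,21] z:[8/3,8] -> miss, prune
  N6 x:[10,46/3] y:[7,62/3] z:[23/3,49/3] -> hit [10,46/3], descend [3, 5]
    N3 x:[10,44/3] y:[7,29/3] z:[23/3,12] -> miss, prune
    N5 x:[40/3,46/3] y:[44/3,62/3] z:[9,49/3] -> hit [44/3,46/3] leaf, test {P2(miss), P4(miss), P8@t=44/3}

order=[0, 2, 6, 3, 5]  |boxes|=5  |leaves|=1  hit=P8

== RESULT ==
8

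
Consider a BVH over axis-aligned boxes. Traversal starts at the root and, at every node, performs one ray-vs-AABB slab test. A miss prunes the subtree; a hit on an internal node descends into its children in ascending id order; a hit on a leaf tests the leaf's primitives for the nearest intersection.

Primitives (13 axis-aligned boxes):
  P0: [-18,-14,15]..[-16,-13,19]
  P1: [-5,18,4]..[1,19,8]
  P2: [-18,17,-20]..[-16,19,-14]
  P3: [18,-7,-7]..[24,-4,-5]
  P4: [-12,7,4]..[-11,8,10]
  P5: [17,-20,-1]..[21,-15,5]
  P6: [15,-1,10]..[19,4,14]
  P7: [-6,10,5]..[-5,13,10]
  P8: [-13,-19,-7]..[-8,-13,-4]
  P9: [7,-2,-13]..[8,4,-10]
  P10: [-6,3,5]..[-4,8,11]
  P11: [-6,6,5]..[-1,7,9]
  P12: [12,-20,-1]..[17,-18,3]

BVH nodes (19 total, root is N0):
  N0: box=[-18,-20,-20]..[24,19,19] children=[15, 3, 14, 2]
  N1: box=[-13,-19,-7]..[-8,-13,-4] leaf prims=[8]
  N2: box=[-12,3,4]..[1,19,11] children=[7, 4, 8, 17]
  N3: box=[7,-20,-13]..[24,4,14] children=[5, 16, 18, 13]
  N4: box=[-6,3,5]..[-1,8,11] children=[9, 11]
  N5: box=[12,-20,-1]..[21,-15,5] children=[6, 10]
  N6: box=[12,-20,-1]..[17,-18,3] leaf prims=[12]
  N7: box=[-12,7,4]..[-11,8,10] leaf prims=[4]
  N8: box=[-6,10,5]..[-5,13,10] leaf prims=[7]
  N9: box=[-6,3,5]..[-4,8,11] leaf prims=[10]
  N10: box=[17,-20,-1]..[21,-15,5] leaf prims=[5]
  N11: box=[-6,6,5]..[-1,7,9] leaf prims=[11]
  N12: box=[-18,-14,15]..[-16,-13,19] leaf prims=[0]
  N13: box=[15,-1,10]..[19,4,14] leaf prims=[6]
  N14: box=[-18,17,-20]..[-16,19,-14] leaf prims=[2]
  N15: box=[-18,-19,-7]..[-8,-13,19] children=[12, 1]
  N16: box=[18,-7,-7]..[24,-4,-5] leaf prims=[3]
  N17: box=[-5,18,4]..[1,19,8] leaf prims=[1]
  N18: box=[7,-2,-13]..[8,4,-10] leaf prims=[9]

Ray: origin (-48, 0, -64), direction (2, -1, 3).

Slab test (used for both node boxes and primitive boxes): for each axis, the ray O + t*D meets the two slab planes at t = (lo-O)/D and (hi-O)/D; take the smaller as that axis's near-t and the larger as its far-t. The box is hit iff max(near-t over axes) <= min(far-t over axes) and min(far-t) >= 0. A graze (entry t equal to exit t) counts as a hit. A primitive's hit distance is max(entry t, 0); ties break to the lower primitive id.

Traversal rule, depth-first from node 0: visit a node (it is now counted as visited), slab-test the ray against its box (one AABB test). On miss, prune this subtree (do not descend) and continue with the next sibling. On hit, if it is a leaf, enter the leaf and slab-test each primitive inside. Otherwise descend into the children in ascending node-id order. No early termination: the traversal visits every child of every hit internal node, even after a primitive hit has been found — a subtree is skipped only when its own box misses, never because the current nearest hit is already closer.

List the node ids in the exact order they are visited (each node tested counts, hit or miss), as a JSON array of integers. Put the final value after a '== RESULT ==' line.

Trace the traversal:
N0 x:[15,36] y:[-19,20] z:[44/3,83/3] -> hit [15,20], descend [2, 3, 14, 15]
  N2 x:[18,49/2] y:[-19,-3] z:[68/3,25] -> miss, prune
  N3 x:[55/2,36] y:[-4,20] z:[17,26] -> miss, prune
  N14 x:[15,16] y:[-19,-17] z:[44/3,50/3] -> miss, prune
  N15 x:[15,20] y:[13,19] z:[19,83/3] -> hit [19,19], descend [1, 12]
    N1 x:[35/2,20] y:[13,19] z:[19,20] -> hit [19,19] leaf, test {P8@t=19}
    N12 x:[15,16] y:[13,14] z:[79/3,83/3] -> miss, prune

7 AABB tests over nodes [0, 2, 3, 14, 15, 1, 12]; 1 leaf entered; closest P8.

== RESULT ==
[0, 2, 3, 14, 15, 1, 12]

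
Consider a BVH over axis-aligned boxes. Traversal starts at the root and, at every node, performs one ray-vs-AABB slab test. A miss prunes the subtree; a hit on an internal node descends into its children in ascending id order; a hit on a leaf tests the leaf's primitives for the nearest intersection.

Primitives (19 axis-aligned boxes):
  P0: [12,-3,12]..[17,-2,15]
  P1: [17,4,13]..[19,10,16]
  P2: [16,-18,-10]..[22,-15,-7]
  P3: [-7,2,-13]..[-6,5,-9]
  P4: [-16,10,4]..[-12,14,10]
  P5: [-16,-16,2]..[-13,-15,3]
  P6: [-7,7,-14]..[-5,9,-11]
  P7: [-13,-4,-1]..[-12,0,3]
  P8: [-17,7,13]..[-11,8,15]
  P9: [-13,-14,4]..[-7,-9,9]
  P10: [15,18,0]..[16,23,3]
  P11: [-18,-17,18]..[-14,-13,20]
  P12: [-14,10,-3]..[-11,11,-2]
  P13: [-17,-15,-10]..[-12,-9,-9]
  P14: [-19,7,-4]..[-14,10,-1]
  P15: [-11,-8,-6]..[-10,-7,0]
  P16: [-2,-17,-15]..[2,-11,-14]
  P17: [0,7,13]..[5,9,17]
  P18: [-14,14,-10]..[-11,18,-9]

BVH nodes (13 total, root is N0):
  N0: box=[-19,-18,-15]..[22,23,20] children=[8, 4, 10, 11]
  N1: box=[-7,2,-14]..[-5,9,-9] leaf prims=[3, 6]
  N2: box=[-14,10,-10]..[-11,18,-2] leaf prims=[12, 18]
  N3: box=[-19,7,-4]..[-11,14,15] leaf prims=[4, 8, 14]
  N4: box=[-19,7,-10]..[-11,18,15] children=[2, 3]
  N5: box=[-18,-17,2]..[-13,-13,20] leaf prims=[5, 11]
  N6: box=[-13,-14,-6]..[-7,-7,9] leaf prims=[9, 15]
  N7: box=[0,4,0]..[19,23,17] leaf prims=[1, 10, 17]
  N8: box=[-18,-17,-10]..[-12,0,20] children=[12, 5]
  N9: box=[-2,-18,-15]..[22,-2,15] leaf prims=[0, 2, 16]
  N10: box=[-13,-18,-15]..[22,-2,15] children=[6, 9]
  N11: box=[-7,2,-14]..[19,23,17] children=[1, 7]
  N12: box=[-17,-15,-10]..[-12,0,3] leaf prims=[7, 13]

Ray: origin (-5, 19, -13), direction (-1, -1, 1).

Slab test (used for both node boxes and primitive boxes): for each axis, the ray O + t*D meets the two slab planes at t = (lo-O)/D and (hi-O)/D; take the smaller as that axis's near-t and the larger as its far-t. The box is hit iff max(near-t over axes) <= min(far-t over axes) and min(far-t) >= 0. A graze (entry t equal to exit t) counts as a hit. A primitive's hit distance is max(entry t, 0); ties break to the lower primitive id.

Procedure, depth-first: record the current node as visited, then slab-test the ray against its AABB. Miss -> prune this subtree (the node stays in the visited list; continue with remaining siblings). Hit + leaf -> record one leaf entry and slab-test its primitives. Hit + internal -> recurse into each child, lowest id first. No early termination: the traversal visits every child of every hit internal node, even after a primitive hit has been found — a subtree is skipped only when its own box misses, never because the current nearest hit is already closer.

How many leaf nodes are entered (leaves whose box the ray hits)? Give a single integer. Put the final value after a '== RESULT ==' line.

Trace the traversal:
N0 x:[-27,14] y:[-4,37] z:[-2,33] -> hit [-2,14], descend [4, 8, 10, 11]
  N4 x:[6,14] y:[1,12] z:[3,28] -> hit [6,12], descend [2, 3]
    N2 x:[6,9] y:[1,9] z:[3,11] -> hit [6,9] leaf, test {P12(miss), P18(miss)}
    N3 x:[6,14] y:[5,12] z:[9,28] -> hit [9,12] leaf, test {P4(miss), P8(miss), P14@t=9}
  N8 x:[7,13] y:[19,36] z:[3,33] -> miss, prune
  N10 x:[-27,8] y:[21,37] z:[-2,28] -> miss, prune
  N11 x:[-24,2] y:[-4,17] z:[-1,30] -> hit [-1,2], descend [1, 7]
    N1 x:[0,2] y:[10,17] z:[-1,4] -> miss, prune
    N7 x:[-24,-5] y:[-4,15] z:[13,30] -> miss, prune

Visited [0, 4, 2, 3, 8, 10, 11, 1, 7]. Tests: 9 box, 2 leaf. Nearest: P14.

== RESULT ==
2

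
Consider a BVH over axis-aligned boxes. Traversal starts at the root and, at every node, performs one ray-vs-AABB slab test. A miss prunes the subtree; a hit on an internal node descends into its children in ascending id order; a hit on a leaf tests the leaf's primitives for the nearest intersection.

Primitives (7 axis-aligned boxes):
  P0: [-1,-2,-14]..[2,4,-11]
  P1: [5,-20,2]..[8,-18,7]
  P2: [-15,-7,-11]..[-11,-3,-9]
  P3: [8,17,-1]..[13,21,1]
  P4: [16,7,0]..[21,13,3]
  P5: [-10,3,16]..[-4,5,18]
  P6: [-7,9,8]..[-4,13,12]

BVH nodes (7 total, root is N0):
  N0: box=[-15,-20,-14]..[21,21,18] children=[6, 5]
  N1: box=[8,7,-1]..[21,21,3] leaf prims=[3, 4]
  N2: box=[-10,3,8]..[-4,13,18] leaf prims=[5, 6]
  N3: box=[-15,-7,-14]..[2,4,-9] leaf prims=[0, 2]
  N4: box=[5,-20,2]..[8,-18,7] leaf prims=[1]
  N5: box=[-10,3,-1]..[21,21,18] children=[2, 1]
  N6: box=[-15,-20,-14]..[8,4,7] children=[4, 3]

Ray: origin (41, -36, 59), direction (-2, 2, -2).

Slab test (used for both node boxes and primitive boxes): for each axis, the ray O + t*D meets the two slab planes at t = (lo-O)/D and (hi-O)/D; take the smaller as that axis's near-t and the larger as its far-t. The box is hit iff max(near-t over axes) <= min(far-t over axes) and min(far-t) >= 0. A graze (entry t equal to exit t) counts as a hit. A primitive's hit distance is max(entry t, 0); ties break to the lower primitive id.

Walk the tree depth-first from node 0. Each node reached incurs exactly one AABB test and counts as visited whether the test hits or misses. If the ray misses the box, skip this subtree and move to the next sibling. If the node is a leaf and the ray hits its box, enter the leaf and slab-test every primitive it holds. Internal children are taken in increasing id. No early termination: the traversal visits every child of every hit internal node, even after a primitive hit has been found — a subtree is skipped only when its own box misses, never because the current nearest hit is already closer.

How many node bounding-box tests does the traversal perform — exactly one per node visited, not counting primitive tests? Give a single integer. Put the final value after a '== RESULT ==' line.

Traverse from the root:
N0 x:[10,28] y:[8,57/2] z:[41/2,73/2] -> hit [41/2,28], descend [5, 6]
  N5 x:[10,51/2] y:[39/2,57/2] z:[41/2,30] -> hit [41/2,51/2], descend [1, 2]
    N1 x:[10,33/2] y:[43/2,57/2] z:[28,30] -> miss, prune
    N2 x:[45/2,51/2] y:[39/2,49/2] z:[41/2,51/2] -> hit [45/2,49/2] leaf, test {P5(miss), P6@t=47/2}
  N6 x:[33/2,28] y:[8,20] z:[26,73/2] -> miss, prune

order=[0, 5, 1, 2, 6]  |boxes|=5  |leaves|=1  hit=P6

== RESULT ==
5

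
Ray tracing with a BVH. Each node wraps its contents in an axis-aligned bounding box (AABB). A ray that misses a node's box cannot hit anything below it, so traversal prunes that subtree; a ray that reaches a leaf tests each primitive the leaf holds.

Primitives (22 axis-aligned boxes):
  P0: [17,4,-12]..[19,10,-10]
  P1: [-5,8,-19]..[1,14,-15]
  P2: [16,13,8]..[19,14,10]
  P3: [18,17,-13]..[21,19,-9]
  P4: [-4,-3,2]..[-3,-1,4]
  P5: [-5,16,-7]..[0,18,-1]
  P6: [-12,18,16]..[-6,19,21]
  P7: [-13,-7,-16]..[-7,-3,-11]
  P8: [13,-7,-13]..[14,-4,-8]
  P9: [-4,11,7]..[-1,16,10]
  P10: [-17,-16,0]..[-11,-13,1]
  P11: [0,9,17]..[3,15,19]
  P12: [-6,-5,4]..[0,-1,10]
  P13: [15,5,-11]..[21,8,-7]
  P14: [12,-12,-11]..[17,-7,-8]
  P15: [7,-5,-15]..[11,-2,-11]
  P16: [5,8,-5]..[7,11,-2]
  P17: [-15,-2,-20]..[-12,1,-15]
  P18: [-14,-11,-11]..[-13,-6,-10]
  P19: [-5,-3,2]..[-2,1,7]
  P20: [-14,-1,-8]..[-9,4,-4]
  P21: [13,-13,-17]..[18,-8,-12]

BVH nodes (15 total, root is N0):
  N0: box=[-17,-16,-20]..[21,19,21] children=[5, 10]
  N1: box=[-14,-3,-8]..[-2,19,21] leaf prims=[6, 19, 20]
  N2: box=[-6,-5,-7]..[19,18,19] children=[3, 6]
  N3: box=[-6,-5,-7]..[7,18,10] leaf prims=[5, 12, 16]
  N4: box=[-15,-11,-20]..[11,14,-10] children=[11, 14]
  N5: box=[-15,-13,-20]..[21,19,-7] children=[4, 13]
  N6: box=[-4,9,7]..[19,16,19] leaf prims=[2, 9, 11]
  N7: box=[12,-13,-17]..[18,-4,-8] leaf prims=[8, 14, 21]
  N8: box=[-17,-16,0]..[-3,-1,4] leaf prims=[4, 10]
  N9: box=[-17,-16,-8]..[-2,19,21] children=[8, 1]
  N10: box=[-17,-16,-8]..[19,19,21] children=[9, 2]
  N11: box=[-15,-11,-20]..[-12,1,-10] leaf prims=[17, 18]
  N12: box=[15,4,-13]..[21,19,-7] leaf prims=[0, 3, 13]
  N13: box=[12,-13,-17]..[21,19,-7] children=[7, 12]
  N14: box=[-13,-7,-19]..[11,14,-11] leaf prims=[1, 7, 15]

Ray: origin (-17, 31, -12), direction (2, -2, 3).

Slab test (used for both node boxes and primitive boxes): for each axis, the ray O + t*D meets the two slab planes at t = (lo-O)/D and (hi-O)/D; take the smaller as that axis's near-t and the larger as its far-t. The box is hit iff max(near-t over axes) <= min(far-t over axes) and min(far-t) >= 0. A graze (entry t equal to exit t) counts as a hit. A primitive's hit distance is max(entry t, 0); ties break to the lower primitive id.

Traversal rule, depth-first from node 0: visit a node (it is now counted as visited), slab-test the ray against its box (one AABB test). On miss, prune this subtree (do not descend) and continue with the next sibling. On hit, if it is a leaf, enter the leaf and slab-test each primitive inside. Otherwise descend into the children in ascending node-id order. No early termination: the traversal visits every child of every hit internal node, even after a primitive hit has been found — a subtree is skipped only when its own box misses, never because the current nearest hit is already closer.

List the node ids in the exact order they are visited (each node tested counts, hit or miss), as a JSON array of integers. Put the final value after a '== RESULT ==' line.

Trace the traversal:
N0 x:[0,19] y:[6,47/2] z:[-8/3,11] -> hit [6,11], descend [5, 10]
  N5 x:[1,19] y:[6,22] z:[-8/3,5/3] -> miss, prune
  N10 x:[0,18] y:[6,47/2] z:[4/3,11] -> hit [6,11], descend [2, 9]
    N2 x:[11/2,18] y:[13/2,18] z:[5/3,31/3] -> hit [13/2,31/3], descend [3, 6]
      N3 x:[11/2,12] y:[13/2,18] z:[5/3,22/3] -> hit [13/2,22/3] leaf, test {P5(miss), P12(miss), P16(miss)}
      N6 x:[13/2,18] y:[15/2,11] z:[19/3,31/3] -> hit [15/2,31/3] leaf, test {P2(miss), P9(miss), P11@t=29/3}
    N9 x:[0,15/2] y:[6,47/2] z:[4/3,11] -> hit [6,15/2], descend [1, 8]
      N1 x:[3/2,15/2] y:[6,17] z:[4/3,11] -> hit [6,15/2] leaf, test {P6(miss), P19(miss), P20(miss)}
      N8 x:[0,7] y:[16,47/2] z:[4,16/3] -> miss, prune

9 AABB tests over nodes [0, 5, 10, 2, 3, 6, 9, 1, 8]; 3 leaves entered; closest P11.

== RESULT ==
[0, 5, 10, 2, 3, 6, 9, 1, 8]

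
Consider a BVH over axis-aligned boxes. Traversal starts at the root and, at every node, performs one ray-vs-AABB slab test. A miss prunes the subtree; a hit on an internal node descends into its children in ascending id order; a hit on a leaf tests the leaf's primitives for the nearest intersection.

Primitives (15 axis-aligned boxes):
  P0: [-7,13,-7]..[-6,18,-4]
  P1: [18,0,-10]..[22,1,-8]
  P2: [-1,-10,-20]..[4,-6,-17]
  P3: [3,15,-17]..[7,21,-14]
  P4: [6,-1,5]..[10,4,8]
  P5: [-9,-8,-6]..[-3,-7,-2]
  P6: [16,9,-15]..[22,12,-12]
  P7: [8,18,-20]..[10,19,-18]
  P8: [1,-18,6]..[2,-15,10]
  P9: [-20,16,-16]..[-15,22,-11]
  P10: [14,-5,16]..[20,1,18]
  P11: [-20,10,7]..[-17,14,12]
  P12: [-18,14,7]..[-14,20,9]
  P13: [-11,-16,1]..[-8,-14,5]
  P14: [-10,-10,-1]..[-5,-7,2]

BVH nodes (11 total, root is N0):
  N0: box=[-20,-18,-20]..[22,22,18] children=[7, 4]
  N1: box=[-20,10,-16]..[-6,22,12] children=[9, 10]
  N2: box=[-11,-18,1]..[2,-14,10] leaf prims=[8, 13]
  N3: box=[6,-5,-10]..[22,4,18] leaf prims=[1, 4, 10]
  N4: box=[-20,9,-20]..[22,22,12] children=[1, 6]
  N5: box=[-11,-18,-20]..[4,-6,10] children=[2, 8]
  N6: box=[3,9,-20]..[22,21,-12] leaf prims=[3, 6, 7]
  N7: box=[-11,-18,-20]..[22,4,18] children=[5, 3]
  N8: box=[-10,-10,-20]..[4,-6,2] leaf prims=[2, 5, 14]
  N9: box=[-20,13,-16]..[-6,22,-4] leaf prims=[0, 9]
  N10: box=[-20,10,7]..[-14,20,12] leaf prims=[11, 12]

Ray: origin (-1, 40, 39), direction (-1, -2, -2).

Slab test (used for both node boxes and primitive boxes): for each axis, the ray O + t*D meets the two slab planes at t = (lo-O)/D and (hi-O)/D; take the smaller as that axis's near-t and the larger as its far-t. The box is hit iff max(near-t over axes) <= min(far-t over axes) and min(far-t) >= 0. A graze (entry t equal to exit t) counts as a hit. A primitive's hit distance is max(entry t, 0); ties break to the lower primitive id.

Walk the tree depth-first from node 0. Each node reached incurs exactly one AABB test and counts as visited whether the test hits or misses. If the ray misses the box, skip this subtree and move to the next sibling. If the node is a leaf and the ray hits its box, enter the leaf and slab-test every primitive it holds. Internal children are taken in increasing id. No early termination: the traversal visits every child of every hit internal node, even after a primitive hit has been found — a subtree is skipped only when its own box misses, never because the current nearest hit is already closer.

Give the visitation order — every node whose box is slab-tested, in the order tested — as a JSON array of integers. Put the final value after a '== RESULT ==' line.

Walk:
N0 x:[-23,19] y:[9,29] z:[21/2,59/2] -> hit [21/2,19], descend [4, 7]
  N4 x:[-23,19] y:[9,31/2] z:[27/2,59/2] -> hit [27/2,31/2], descend [1, 6]
    N1 x:[5,19] y:[9,15] z:[27/2,55/2] -> hit [27/2,15], descend [9, 10]
      N9 x:[5,19] y:[9,27/2] z:[43/2,55/2] -> miss, prune
      N10 x:[13,19] y:[10,15] z:[27/2,16] -> hit [27/2,15] leaf, test {P11(miss), P12(miss)}
    N6 x:[-23,-4] y:[19/2,31/2] z:[51/2,59/2] -> miss, prune
  N7 x:[-23,10] y:[18,29] z:[21/2,59/2] -> miss, prune

7 AABB tests over nodes [0, 4, 1, 9, 10, 6, 7]; 1 leaf entered; closest miss.

== RESULT ==
[0, 4, 1, 9, 10, 6, 7]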